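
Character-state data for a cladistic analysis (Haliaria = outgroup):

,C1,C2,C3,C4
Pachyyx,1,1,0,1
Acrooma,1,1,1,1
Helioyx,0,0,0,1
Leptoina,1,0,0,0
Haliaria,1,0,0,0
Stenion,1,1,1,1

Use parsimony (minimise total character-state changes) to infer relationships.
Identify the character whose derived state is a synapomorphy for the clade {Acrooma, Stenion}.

Character polarity is set by the outgroup: the derived state is whichever differs from the outgroup's state, so for C1 the derived state is '0', and for the remaining characters it is '1'.
C1 (derived state '0') is unique to Helioyx (autapomorphy; uninformative for grouping).
C2 (derived state '1') is shared by Acrooma, Pachyyx, and Stenion — a synapomorphy uniting that clade.
C3 (derived state '1') is shared by Acrooma and Stenion — a synapomorphy uniting that clade.
C4 (derived state '1') is shared by Acrooma, Helioyx, Pachyyx, and Stenion — a synapomorphy uniting that clade.
Most parsimonious ingroup topology: ((((Acrooma,Stenion),Pachyyx),Helioyx),Leptoina).
The clade {Acrooma, Stenion} is supported by C3: its derived state '1' occurs in exactly those taxa and in no other taxon (including the outgroup).

C3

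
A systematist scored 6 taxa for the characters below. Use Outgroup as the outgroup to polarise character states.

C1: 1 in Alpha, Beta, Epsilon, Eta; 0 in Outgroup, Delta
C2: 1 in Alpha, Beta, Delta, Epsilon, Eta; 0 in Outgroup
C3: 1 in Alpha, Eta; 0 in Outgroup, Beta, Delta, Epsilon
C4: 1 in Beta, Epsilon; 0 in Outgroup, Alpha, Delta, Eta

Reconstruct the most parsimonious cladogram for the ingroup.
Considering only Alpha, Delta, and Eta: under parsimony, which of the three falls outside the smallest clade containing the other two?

Delta

The outgroup has state '0' for every character, so '1' is the derived state throughout.
C1: derived state '1' in Alpha, Beta, Epsilon, and Eta only — synapomorphy for {Alpha, Beta, Epsilon, Eta}.
C2 (derived state '1') is shared by all ingroup taxa — unites the whole ingroup.
C3 (derived state '1') is shared by Alpha and Eta — a synapomorphy uniting that clade.
Only Beta and Epsilon show the derived state '1' for C4, supporting them as a clade.
Most parsimonious ingroup topology: (((Alpha,Eta),(Beta,Epsilon)),Delta).
Eta and Alpha share a more recent common ancestor with each other than either does with Delta, so Delta is the least closely related of the three.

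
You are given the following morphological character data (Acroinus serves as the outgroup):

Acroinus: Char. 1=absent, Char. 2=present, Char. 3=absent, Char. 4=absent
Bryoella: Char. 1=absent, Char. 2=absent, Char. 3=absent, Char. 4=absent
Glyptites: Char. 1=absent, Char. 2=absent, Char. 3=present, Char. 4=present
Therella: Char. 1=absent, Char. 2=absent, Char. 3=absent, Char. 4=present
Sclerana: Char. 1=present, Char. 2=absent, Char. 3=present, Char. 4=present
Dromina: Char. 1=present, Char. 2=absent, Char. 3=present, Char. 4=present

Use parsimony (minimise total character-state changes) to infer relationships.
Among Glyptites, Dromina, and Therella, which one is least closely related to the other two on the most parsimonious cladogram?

Character polarity is set by the outgroup: the derived state is whichever differs from the outgroup's state, so for Char. 2 the derived state is 'absent', and for the remaining characters it is 'present'.
Char. 1 (derived state 'present') is shared by Dromina and Sclerana — a synapomorphy uniting that clade.
Char. 2 (derived state 'absent') is shared by all ingroup taxa — unites the whole ingroup.
Only Dromina, Glyptites, and Sclerana show the derived state 'present' for Char. 3, supporting them as a clade.
Char. 4: derived state 'present' in Dromina, Glyptites, Sclerana, and Therella only — synapomorphy for {Dromina, Glyptites, Sclerana, Therella}.
Most parsimonious ingroup topology: (Bryoella,((Glyptites,(Sclerana,Dromina)),Therella)).
Glyptites and Dromina share a more recent common ancestor with each other than either does with Therella, so Therella is the least closely related of the three.

Therella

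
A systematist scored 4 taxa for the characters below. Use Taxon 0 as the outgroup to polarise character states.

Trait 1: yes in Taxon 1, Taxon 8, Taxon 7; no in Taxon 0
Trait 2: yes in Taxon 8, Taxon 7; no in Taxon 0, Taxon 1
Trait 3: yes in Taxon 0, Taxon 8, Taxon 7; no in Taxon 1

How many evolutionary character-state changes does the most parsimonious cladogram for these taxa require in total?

Character polarity is set by the outgroup: the derived state is whichever differs from the outgroup's state, so for Trait 3 the derived state is 'no', and for the remaining characters it is 'yes'.
All ingroup taxa share the derived state 'yes' for Trait 1; it defines the ingroup but does not resolve relationships within it.
Only Taxon 7 and Taxon 8 show the derived state 'yes' for Trait 2, supporting them as a clade.
Trait 3: derived state 'no' in Taxon 1 only — an autapomorphy, so it tells us nothing about relationships among taxa.
Most parsimonious ingroup topology: (Taxon 1,(Taxon 8,Taxon 7)).
Changes per character on this tree: Trait 1: 1; Trait 2: 1; Trait 3: 1.
Total = 3.

3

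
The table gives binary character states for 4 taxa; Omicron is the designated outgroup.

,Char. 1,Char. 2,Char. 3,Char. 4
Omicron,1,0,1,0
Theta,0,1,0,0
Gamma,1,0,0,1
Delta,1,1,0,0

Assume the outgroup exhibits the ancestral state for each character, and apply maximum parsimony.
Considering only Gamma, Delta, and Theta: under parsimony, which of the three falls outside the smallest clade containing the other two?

Gamma

Character polarity is set by the outgroup: the derived state is whichever differs from the outgroup's state, so for Char. 1, Char. 3 the derived state is '0', and for the remaining characters it is '1'.
Char. 1 (derived state '0') is unique to Theta (autapomorphy; uninformative for grouping).
Only Delta and Theta show the derived state '1' for Char. 2, supporting them as a clade.
All ingroup taxa share the derived state '0' for Char. 3; it defines the ingroup but does not resolve relationships within it.
Char. 4 (derived state '1') is unique to Gamma (autapomorphy; uninformative for grouping).
Most parsimonious ingroup topology: ((Theta,Delta),Gamma).
Delta and Theta share a more recent common ancestor with each other than either does with Gamma, so Gamma is the least closely related of the three.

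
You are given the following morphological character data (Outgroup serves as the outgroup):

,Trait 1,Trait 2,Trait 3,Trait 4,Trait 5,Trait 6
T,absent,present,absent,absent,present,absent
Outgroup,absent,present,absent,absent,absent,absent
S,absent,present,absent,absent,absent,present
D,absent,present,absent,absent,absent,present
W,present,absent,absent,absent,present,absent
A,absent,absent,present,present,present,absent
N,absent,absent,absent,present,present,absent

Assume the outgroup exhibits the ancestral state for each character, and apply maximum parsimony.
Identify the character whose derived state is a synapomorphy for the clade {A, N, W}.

Trait 2

Character polarity is set by the outgroup: the derived state is whichever differs from the outgroup's state, so for Trait 2 the derived state is 'absent', and for the remaining characters it is 'present'.
Trait 1: derived state 'present' in W only — an autapomorphy, so it tells us nothing about relationships among taxa.
Only A, N, and W show the derived state 'absent' for Trait 2, supporting them as a clade.
Trait 3: derived state 'present' in A only — an autapomorphy, so it tells us nothing about relationships among taxa.
Only A and N show the derived state 'present' for Trait 4, supporting them as a clade.
Trait 5 (derived state 'present') is shared by A, N, T, and W — a synapomorphy uniting that clade.
Only D and S show the derived state 'present' for Trait 6, supporting them as a clade.
Most parsimonious ingroup topology: ((((N,A),W),T),(D,S)).
The clade {A, N, W} is supported by Trait 2: its derived state 'absent' occurs in exactly those taxa and in no other taxon (including the outgroup).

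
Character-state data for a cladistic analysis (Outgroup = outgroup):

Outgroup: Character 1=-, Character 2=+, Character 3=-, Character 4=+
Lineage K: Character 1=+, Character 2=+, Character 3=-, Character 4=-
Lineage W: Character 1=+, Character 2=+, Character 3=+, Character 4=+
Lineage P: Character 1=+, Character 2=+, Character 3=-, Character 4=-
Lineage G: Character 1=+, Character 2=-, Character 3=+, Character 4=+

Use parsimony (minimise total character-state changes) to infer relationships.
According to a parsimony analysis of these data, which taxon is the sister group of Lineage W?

Lineage G

Character polarity is set by the outgroup: the derived state is whichever differs from the outgroup's state, so for Character 2, Character 4 the derived state is '-', and for the remaining characters it is '+'.
All ingroup taxa share the derived state '+' for Character 1; it defines the ingroup but does not resolve relationships within it.
Character 2 (derived state '-') is unique to Lineage G (autapomorphy; uninformative for grouping).
Character 3 (derived state '+') is shared by Lineage G and Lineage W — a synapomorphy uniting that clade.
Character 4: derived state '-' in Lineage K and Lineage P only — synapomorphy for {Lineage K, Lineage P}.
Most parsimonious ingroup topology: ((Lineage K,Lineage P),(Lineage W,Lineage G)).
Lineage W and Lineage G form a cherry on this tree, so they are sister taxa.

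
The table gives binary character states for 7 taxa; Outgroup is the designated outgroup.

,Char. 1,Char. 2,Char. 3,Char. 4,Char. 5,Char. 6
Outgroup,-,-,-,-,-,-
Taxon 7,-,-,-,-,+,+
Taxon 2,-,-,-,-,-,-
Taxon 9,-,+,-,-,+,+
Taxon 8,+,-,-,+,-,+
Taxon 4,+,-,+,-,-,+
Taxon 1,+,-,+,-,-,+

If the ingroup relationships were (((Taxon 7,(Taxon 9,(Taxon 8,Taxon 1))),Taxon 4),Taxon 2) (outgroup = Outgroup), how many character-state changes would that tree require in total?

9

Map each character onto (((Taxon 7,(Taxon 9,(Taxon 8,Taxon 1))),Taxon 4),Taxon 2) (rooted by Outgroup) and count the minimum state changes it requires (Fitch parsimony):
Char. 1: 2; Char. 2: 1; Char. 3: 2; Char. 4: 1; Char. 5: 2; Char. 6: 1.
Total tree length = 9.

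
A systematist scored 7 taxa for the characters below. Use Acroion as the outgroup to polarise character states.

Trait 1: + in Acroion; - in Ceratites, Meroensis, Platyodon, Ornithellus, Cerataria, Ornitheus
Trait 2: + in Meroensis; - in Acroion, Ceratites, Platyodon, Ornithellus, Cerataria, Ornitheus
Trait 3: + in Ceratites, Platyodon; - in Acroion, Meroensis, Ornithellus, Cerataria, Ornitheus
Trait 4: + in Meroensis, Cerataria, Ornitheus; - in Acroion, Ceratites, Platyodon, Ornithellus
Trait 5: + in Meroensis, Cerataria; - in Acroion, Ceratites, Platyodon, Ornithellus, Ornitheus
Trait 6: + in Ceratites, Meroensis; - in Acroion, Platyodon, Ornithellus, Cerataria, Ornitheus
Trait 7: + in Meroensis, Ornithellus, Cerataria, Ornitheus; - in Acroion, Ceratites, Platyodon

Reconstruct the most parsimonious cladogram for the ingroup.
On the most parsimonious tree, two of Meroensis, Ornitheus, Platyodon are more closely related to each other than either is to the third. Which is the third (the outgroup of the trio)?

Character polarity is set by the outgroup: the derived state is whichever differs from the outgroup's state, so for Trait 1 the derived state is '-', and for the remaining characters it is '+'.
Trait 1 (derived state '-') is shared by all ingroup taxa — unites the whole ingroup.
Trait 2 (derived state '+') is unique to Meroensis (autapomorphy; uninformative for grouping).
Trait 3 (derived state '+') is shared by Ceratites and Platyodon — a synapomorphy uniting that clade.
Trait 4 (derived state '+') is shared by Cerataria, Meroensis, and Ornitheus — a synapomorphy uniting that clade.
Trait 5 (derived state '+') is shared by Cerataria and Meroensis — a synapomorphy uniting that clade.
Trait 6 (state '+') occurs in Ceratites and Meroensis but conflicts with the nesting implied by the other characters — most parsimoniously interpreted as homoplasy.
Trait 7: derived state '+' in Cerataria, Meroensis, Ornithellus, and Ornitheus only — synapomorphy for {Cerataria, Meroensis, Ornithellus, Ornitheus}.
Most parsimonious ingroup topology: ((Ceratites,Platyodon),(((Meroensis,Cerataria),Ornitheus),Ornithellus)).
Ornitheus and Meroensis share a more recent common ancestor with each other than either does with Platyodon, so Platyodon is the least closely related of the three.

Platyodon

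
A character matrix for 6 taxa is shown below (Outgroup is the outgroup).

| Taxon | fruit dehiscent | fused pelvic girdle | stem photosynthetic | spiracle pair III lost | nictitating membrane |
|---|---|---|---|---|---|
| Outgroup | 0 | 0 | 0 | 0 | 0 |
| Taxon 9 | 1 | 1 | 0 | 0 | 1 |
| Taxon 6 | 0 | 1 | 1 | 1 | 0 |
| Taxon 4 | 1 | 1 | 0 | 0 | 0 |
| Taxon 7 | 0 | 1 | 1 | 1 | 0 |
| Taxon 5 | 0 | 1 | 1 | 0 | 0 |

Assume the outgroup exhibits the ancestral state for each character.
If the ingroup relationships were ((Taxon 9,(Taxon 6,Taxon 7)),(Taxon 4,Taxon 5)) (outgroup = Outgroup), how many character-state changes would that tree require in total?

7

Map each character onto ((Taxon 9,(Taxon 6,Taxon 7)),(Taxon 4,Taxon 5)) (rooted by Outgroup) and count the minimum state changes it requires (Fitch parsimony):
fruit dehiscent: 2; fused pelvic girdle: 1; stem photosynthetic: 2; spiracle pair III lost: 1; nictitating membrane: 1.
Total tree length = 7.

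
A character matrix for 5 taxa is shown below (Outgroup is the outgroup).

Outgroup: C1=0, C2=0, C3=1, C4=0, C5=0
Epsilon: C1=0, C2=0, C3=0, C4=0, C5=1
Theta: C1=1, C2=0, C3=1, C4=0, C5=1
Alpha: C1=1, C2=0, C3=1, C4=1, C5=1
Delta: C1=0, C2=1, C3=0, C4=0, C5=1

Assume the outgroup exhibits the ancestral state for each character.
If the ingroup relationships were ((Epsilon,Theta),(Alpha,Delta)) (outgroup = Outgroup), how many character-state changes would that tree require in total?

7

Map each character onto ((Epsilon,Theta),(Alpha,Delta)) (rooted by Outgroup) and count the minimum state changes it requires (Fitch parsimony):
C1: 2; C2: 1; C3: 2; C4: 1; C5: 1.
Total tree length = 7.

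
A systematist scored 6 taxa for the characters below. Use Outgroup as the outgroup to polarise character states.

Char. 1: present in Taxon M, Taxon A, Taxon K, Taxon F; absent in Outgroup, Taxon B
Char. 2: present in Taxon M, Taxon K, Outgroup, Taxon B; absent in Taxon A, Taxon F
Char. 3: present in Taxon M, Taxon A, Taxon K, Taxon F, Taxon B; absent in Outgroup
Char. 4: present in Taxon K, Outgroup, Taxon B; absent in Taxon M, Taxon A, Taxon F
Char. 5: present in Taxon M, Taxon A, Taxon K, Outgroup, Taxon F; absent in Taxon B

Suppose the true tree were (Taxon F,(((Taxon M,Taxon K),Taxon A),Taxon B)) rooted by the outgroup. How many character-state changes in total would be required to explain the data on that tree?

9

Map each character onto (Taxon F,(((Taxon M,Taxon K),Taxon A),Taxon B)) (rooted by Outgroup) and count the minimum state changes it requires (Fitch parsimony):
Char. 1: 2; Char. 2: 2; Char. 3: 1; Char. 4: 3; Char. 5: 1.
Total tree length = 9.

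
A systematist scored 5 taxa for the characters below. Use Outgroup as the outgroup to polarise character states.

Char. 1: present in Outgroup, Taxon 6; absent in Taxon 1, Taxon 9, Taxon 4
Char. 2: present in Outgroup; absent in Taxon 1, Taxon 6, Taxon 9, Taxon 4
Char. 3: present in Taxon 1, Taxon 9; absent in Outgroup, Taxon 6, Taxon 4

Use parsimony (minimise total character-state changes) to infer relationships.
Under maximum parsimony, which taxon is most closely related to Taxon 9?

Taxon 1

Character polarity is set by the outgroup: the derived state is whichever differs from the outgroup's state, so for Char. 1, Char. 2 the derived state is 'absent', and for the remaining characters it is 'present'.
Only Taxon 1, Taxon 4, and Taxon 9 show the derived state 'absent' for Char. 1, supporting them as a clade.
Char. 2 (derived state 'absent') is shared by all ingroup taxa — unites the whole ingroup.
Only Taxon 1 and Taxon 9 show the derived state 'present' for Char. 3, supporting them as a clade.
Most parsimonious ingroup topology: (((Taxon 1,Taxon 9),Taxon 4),Taxon 6).
Taxon 9 and Taxon 1 form a cherry on this tree, so they are sister taxa.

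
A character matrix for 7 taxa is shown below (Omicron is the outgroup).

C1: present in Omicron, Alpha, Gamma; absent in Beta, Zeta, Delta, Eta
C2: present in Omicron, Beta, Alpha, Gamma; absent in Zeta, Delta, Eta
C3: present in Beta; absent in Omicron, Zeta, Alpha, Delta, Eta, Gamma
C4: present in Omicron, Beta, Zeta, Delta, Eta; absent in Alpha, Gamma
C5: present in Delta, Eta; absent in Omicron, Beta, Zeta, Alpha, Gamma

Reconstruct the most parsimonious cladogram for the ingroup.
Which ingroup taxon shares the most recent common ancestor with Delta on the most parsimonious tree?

Character polarity is set by the outgroup: the derived state is whichever differs from the outgroup's state, so for C1, C2, C4 the derived state is 'absent', and for the remaining characters it is 'present'.
Only Beta, Delta, Eta, and Zeta show the derived state 'absent' for C1, supporting them as a clade.
C2: derived state 'absent' in Delta, Eta, and Zeta only — synapomorphy for {Delta, Eta, Zeta}.
C3: derived state 'present' in Beta only — an autapomorphy, so it tells us nothing about relationships among taxa.
C4 (derived state 'absent') is shared by Alpha and Gamma — a synapomorphy uniting that clade.
Only Delta and Eta show the derived state 'present' for C5, supporting them as a clade.
Most parsimonious ingroup topology: ((Beta,(Zeta,(Delta,Eta))),(Alpha,Gamma)).
Delta and Eta form a cherry on this tree, so they are sister taxa.

Eta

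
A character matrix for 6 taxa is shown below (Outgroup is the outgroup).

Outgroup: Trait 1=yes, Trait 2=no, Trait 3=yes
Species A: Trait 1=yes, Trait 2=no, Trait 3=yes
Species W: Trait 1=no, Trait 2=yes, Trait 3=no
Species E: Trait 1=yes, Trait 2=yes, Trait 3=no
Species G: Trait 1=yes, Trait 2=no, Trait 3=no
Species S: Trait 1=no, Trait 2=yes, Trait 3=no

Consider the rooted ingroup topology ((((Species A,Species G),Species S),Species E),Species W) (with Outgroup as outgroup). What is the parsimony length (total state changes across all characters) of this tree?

6

Map each character onto ((((Species A,Species G),Species S),Species E),Species W) (rooted by Outgroup) and count the minimum state changes it requires (Fitch parsimony):
Trait 1: 2; Trait 2: 2; Trait 3: 2.
Total tree length = 6.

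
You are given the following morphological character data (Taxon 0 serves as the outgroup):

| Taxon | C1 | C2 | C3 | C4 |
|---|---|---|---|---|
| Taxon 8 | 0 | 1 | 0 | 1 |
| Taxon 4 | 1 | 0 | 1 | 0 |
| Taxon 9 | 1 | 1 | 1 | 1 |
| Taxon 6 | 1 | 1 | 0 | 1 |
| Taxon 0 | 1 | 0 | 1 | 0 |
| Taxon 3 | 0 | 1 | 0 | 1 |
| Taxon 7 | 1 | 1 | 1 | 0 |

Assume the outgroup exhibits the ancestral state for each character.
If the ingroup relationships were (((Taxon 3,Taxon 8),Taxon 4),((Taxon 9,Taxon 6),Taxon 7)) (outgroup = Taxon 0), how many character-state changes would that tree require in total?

7

Map each character onto (((Taxon 3,Taxon 8),Taxon 4),((Taxon 9,Taxon 6),Taxon 7)) (rooted by Taxon 0) and count the minimum state changes it requires (Fitch parsimony):
C1: 1; C2: 2; C3: 2; C4: 2.
Total tree length = 7.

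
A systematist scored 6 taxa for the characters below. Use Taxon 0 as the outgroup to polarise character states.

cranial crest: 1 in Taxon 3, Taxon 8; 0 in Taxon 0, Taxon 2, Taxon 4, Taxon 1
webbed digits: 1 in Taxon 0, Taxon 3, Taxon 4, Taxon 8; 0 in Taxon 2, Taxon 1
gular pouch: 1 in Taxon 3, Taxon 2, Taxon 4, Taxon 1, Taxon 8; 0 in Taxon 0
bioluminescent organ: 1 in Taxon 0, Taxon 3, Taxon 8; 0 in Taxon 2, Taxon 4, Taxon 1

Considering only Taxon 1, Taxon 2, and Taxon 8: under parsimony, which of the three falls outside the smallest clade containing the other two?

Taxon 8

Character polarity is set by the outgroup: the derived state is whichever differs from the outgroup's state, so for webbed digits, bioluminescent organ the derived state is '0', and for the remaining characters it is '1'.
Only Taxon 3 and Taxon 8 show the derived state '1' for cranial crest, supporting them as a clade.
webbed digits (derived state '0') is shared by Taxon 1 and Taxon 2 — a synapomorphy uniting that clade.
gular pouch (derived state '1') is shared by all ingroup taxa — unites the whole ingroup.
bioluminescent organ (derived state '0') is shared by Taxon 1, Taxon 2, and Taxon 4 — a synapomorphy uniting that clade.
Most parsimonious ingroup topology: ((Taxon 3,Taxon 8),((Taxon 2,Taxon 1),Taxon 4)).
Taxon 1 and Taxon 2 share a more recent common ancestor with each other than either does with Taxon 8, so Taxon 8 is the least closely related of the three.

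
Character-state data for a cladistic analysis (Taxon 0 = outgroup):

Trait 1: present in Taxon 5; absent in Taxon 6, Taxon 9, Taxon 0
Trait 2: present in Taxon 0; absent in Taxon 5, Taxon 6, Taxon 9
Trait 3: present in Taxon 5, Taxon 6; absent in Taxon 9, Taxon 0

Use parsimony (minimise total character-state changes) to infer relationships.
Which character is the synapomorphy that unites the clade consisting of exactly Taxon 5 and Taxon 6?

Character polarity is set by the outgroup: the derived state is whichever differs from the outgroup's state, so for Trait 2 the derived state is 'absent', and for the remaining characters it is 'present'.
Trait 1: derived state 'present' in Taxon 5 only — an autapomorphy, so it tells us nothing about relationships among taxa.
All ingroup taxa share the derived state 'absent' for Trait 2; it defines the ingroup but does not resolve relationships within it.
Trait 3: derived state 'present' in Taxon 5 and Taxon 6 only — synapomorphy for {Taxon 5, Taxon 6}.
Most parsimonious ingroup topology: ((Taxon 5,Taxon 6),Taxon 9).
The clade {Taxon 5, Taxon 6} is supported by Trait 3: its derived state 'present' occurs in exactly those taxa and in no other taxon (including the outgroup).

Trait 3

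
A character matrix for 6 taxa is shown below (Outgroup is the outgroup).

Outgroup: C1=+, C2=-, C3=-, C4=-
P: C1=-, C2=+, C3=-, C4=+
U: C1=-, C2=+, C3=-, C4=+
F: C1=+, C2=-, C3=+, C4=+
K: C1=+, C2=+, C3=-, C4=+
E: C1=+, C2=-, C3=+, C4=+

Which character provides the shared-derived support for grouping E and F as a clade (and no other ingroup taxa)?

Character polarity is set by the outgroup: the derived state is whichever differs from the outgroup's state, so for C1 the derived state is '-', and for the remaining characters it is '+'.
Only P and U show the derived state '-' for C1, supporting them as a clade.
C2: derived state '+' in K, P, and U only — synapomorphy for {K, P, U}.
Only E and F show the derived state '+' for C3, supporting them as a clade.
C4 (derived state '+') is shared by all ingroup taxa — unites the whole ingroup.
Most parsimonious ingroup topology: (((P,U),K),(F,E)).
The clade {E, F} is supported by C3: its derived state '+' occurs in exactly those taxa and in no other taxon (including the outgroup).

C3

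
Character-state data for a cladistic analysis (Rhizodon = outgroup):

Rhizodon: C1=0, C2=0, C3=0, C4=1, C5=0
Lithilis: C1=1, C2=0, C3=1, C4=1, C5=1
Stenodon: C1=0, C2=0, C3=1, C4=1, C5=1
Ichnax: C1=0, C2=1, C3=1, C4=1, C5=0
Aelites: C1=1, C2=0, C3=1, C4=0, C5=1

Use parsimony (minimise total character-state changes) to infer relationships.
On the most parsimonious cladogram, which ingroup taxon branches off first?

Ichnax

Character polarity is set by the outgroup: the derived state is whichever differs from the outgroup's state, so for C4 the derived state is '0', and for the remaining characters it is '1'.
C1 (derived state '1') is shared by Aelites and Lithilis — a synapomorphy uniting that clade.
C2: derived state '1' in Ichnax only — an autapomorphy, so it tells us nothing about relationships among taxa.
All ingroup taxa share the derived state '1' for C3; it defines the ingroup but does not resolve relationships within it.
C4: derived state '0' in Aelites only — an autapomorphy, so it tells us nothing about relationships among taxa.
C5: derived state '1' in Aelites, Lithilis, and Stenodon only — synapomorphy for {Aelites, Lithilis, Stenodon}.
Most parsimonious ingroup topology: (((Lithilis,Aelites),Stenodon),Ichnax).
Ichnax is sister to the clade containing all other ingroup taxa, so it is the earliest-diverging (most basal) ingroup lineage.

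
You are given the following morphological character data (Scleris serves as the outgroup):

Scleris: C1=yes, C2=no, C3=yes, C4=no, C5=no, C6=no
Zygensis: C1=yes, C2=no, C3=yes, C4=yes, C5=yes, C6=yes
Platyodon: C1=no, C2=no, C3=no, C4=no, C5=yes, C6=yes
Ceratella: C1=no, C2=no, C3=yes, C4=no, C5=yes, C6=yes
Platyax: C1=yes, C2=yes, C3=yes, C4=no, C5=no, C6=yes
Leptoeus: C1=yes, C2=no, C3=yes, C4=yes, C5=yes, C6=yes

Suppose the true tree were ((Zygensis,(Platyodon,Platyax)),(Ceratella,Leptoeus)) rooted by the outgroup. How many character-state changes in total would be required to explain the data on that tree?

Map each character onto ((Zygensis,(Platyodon,Platyax)),(Ceratella,Leptoeus)) (rooted by Scleris) and count the minimum state changes it requires (Fitch parsimony):
C1: 2; C2: 1; C3: 1; C4: 2; C5: 2; C6: 1.
Total tree length = 9.

9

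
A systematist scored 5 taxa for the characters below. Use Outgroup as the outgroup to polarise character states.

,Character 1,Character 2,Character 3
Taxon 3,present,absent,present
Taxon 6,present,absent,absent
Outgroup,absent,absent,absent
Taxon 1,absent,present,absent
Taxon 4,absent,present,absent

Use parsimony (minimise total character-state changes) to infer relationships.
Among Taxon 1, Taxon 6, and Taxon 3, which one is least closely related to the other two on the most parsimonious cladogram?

The outgroup has state 'absent' for every character, so 'present' is the derived state throughout.
Only Taxon 3 and Taxon 6 show the derived state 'present' for Character 1, supporting them as a clade.
Character 2: derived state 'present' in Taxon 1 and Taxon 4 only — synapomorphy for {Taxon 1, Taxon 4}.
Character 3 (derived state 'present') is unique to Taxon 3 (autapomorphy; uninformative for grouping).
Most parsimonious ingroup topology: ((Taxon 3,Taxon 6),(Taxon 1,Taxon 4)).
Taxon 6 and Taxon 3 share a more recent common ancestor with each other than either does with Taxon 1, so Taxon 1 is the least closely related of the three.

Taxon 1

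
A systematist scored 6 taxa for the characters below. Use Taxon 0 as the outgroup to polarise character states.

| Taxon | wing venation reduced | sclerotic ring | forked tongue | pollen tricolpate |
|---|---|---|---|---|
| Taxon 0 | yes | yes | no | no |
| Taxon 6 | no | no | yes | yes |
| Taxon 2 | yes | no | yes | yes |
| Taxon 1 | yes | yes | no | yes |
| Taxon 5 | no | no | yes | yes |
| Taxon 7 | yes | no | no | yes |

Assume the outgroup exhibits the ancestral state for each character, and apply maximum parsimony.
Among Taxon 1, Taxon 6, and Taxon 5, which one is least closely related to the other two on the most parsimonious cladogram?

Taxon 1

Character polarity is set by the outgroup: the derived state is whichever differs from the outgroup's state, so for wing venation reduced, sclerotic ring the derived state is 'no', and for the remaining characters it is 'yes'.
wing venation reduced (derived state 'no') is shared by Taxon 5 and Taxon 6 — a synapomorphy uniting that clade.
sclerotic ring: derived state 'no' in Taxon 2, Taxon 5, Taxon 6, and Taxon 7 only — synapomorphy for {Taxon 2, Taxon 5, Taxon 6, Taxon 7}.
Only Taxon 2, Taxon 5, and Taxon 6 show the derived state 'yes' for forked tongue, supporting them as a clade.
pollen tricolpate (derived state 'yes') is shared by all ingroup taxa — unites the whole ingroup.
Most parsimonious ingroup topology: ((((Taxon 6,Taxon 5),Taxon 2),Taxon 7),Taxon 1).
Taxon 6 and Taxon 5 share a more recent common ancestor with each other than either does with Taxon 1, so Taxon 1 is the least closely related of the three.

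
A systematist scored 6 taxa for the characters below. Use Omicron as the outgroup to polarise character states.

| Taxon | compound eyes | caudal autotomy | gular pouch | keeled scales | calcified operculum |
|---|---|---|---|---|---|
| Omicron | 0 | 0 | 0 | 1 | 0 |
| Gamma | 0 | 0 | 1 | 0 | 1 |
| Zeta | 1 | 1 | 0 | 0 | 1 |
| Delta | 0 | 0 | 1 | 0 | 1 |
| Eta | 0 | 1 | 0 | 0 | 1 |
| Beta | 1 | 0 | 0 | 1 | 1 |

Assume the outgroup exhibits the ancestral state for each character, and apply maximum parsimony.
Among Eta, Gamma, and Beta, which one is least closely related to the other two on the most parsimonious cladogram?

Beta

Character polarity is set by the outgroup: the derived state is whichever differs from the outgroup's state, so for keeled scales the derived state is '0', and for the remaining characters it is '1'.
compound eyes groups Beta and Zeta, which is incompatible with the clades supported by the remaining characters; treating it as convergent (homoplasy) costs fewer steps than any alternative tree.
caudal autotomy (derived state '1') is shared by Eta and Zeta — a synapomorphy uniting that clade.
gular pouch: derived state '1' in Delta and Gamma only — synapomorphy for {Delta, Gamma}.
Only Delta, Eta, Gamma, and Zeta show the derived state '0' for keeled scales, supporting them as a clade.
calcified operculum (derived state '1') is shared by all ingroup taxa — unites the whole ingroup.
Most parsimonious ingroup topology: (((Gamma,Delta),(Zeta,Eta)),Beta).
Gamma and Eta share a more recent common ancestor with each other than either does with Beta, so Beta is the least closely related of the three.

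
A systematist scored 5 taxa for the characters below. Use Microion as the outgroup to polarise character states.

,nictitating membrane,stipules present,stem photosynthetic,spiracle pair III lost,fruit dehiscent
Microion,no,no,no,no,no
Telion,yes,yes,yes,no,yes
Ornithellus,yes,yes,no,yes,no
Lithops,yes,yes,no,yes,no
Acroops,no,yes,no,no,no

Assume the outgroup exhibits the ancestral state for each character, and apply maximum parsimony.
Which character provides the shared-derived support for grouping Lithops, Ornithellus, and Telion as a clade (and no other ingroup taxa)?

nictitating membrane

The outgroup has state 'no' for every character, so 'yes' is the derived state throughout.
Only Lithops, Ornithellus, and Telion show the derived state 'yes' for nictitating membrane, supporting them as a clade.
stipules present (derived state 'yes') is shared by all ingroup taxa — unites the whole ingroup.
stem photosynthetic (derived state 'yes') is unique to Telion (autapomorphy; uninformative for grouping).
spiracle pair III lost: derived state 'yes' in Lithops and Ornithellus only — synapomorphy for {Lithops, Ornithellus}.
fruit dehiscent (derived state 'yes') is unique to Telion (autapomorphy; uninformative for grouping).
Most parsimonious ingroup topology: ((Telion,(Ornithellus,Lithops)),Acroops).
The clade {Lithops, Ornithellus, Telion} is supported by nictitating membrane: its derived state 'yes' occurs in exactly those taxa and in no other taxon (including the outgroup).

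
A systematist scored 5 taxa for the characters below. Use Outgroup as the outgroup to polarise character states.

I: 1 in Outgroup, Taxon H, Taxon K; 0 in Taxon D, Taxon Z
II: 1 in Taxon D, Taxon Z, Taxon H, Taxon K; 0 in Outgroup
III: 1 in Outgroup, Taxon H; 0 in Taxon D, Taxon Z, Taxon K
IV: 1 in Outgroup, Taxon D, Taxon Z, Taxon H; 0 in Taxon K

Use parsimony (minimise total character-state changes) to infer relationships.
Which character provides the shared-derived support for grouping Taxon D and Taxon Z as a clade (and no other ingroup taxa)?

Character polarity is set by the outgroup: the derived state is whichever differs from the outgroup's state, so for I, III, IV the derived state is '0', and for the remaining characters it is '1'.
I: derived state '0' in Taxon D and Taxon Z only — synapomorphy for {Taxon D, Taxon Z}.
All ingroup taxa share the derived state '1' for II; it defines the ingroup but does not resolve relationships within it.
III (derived state '0') is shared by Taxon D, Taxon K, and Taxon Z — a synapomorphy uniting that clade.
IV: derived state '0' in Taxon K only — an autapomorphy, so it tells us nothing about relationships among taxa.
Most parsimonious ingroup topology: (((Taxon D,Taxon Z),Taxon K),Taxon H).
The clade {Taxon D, Taxon Z} is supported by I: its derived state '0' occurs in exactly those taxa and in no other taxon (including the outgroup).

I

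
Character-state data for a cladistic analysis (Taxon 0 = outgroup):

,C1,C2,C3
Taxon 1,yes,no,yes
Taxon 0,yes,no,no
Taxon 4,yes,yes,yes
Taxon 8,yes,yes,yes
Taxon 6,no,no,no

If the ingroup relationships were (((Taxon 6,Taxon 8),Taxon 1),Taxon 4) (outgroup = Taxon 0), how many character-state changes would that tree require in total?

Map each character onto (((Taxon 6,Taxon 8),Taxon 1),Taxon 4) (rooted by Taxon 0) and count the minimum state changes it requires (Fitch parsimony):
C1: 1; C2: 2; C3: 2.
Total tree length = 5.

5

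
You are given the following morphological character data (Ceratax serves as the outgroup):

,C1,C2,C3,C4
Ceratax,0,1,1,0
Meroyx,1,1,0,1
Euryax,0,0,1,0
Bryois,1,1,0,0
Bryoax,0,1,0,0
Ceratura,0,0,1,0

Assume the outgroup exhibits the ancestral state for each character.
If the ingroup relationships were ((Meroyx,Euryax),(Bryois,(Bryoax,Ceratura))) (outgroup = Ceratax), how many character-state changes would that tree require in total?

8

Map each character onto ((Meroyx,Euryax),(Bryois,(Bryoax,Ceratura))) (rooted by Ceratax) and count the minimum state changes it requires (Fitch parsimony):
C1: 2; C2: 2; C3: 3; C4: 1.
Total tree length = 8.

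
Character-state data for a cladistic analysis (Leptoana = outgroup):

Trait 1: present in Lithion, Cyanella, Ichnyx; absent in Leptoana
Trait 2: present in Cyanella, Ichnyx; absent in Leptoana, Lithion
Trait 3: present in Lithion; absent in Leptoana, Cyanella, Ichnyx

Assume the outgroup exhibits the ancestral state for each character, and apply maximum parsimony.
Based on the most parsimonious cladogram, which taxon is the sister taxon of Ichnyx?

The outgroup has state 'absent' for every character, so 'present' is the derived state throughout.
All ingroup taxa share the derived state 'present' for Trait 1; it defines the ingroup but does not resolve relationships within it.
Only Cyanella and Ichnyx show the derived state 'present' for Trait 2, supporting them as a clade.
Trait 3 (derived state 'present') is unique to Lithion (autapomorphy; uninformative for grouping).
Most parsimonious ingroup topology: (Lithion,(Cyanella,Ichnyx)).
Ichnyx and Cyanella form a cherry on this tree, so they are sister taxa.

Cyanella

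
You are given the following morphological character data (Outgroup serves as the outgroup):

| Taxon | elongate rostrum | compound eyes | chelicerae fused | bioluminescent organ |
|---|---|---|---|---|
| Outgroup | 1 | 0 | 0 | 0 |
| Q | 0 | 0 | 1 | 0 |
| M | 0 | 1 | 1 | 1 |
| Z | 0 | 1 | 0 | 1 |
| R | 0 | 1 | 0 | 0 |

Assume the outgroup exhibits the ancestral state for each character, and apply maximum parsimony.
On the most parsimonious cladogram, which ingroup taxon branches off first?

Q

Character polarity is set by the outgroup: the derived state is whichever differs from the outgroup's state, so for elongate rostrum the derived state is '0', and for the remaining characters it is '1'.
All ingroup taxa share the derived state '0' for elongate rostrum; it defines the ingroup but does not resolve relationships within it.
Only M, R, and Z show the derived state '1' for compound eyes, supporting them as a clade.
chelicerae fused groups M and Q, which is incompatible with the clades supported by the remaining characters; treating it as convergent (homoplasy) costs fewer steps than any alternative tree.
bioluminescent organ: derived state '1' in M and Z only — synapomorphy for {M, Z}.
Most parsimonious ingroup topology: (Q,((M,Z),R)).
Q is sister to the clade containing all other ingroup taxa, so it is the earliest-diverging (most basal) ingroup lineage.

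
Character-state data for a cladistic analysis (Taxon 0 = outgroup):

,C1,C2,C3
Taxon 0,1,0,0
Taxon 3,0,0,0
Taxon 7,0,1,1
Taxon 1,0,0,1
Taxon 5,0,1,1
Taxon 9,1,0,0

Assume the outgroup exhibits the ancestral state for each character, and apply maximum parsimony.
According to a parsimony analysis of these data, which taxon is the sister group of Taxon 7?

Character polarity is set by the outgroup: the derived state is whichever differs from the outgroup's state, so for C1 the derived state is '0', and for the remaining characters it is '1'.
Only Taxon 1, Taxon 3, Taxon 5, and Taxon 7 show the derived state '0' for C1, supporting them as a clade.
C2: derived state '1' in Taxon 5 and Taxon 7 only — synapomorphy for {Taxon 5, Taxon 7}.
C3: derived state '1' in Taxon 1, Taxon 5, and Taxon 7 only — synapomorphy for {Taxon 1, Taxon 5, Taxon 7}.
Most parsimonious ingroup topology: ((Taxon 3,((Taxon 7,Taxon 5),Taxon 1)),Taxon 9).
Taxon 7 and Taxon 5 form a cherry on this tree, so they are sister taxa.

Taxon 5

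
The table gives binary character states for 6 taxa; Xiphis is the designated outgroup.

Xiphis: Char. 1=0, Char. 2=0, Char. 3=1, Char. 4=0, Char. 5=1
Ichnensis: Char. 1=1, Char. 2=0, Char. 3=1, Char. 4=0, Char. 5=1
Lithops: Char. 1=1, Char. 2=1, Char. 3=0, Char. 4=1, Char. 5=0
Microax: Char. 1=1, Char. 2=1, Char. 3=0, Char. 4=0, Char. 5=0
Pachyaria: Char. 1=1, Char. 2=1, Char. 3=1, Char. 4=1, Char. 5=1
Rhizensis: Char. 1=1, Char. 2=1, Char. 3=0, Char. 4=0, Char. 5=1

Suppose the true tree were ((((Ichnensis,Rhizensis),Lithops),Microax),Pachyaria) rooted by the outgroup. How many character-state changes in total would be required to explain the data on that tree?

Map each character onto ((((Ichnensis,Rhizensis),Lithops),Microax),Pachyaria) (rooted by Xiphis) and count the minimum state changes it requires (Fitch parsimony):
Char. 1: 1; Char. 2: 2; Char. 3: 2; Char. 4: 2; Char. 5: 2.
Total tree length = 9.

9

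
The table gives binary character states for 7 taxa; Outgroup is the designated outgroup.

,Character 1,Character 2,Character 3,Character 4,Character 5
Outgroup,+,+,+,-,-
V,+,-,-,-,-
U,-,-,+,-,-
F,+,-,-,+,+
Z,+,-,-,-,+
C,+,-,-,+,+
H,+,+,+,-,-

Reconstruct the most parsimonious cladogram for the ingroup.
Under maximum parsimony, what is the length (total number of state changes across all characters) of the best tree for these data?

Character polarity is set by the outgroup: the derived state is whichever differs from the outgroup's state, so for Character 1, Character 2, Character 3 the derived state is '-', and for the remaining characters it is '+'.
Character 1: derived state '-' in U only — an autapomorphy, so it tells us nothing about relationships among taxa.
Only C, F, U, V, and Z show the derived state '-' for Character 2, supporting them as a clade.
Character 3: derived state '-' in C, F, V, and Z only — synapomorphy for {C, F, V, Z}.
Character 4: derived state '+' in C and F only — synapomorphy for {C, F}.
Character 5: derived state '+' in C, F, and Z only — synapomorphy for {C, F, Z}.
Most parsimonious ingroup topology: (((V,((F,C),Z)),U),H).
Changes per character on this tree: Character 1: 1; Character 2: 1; Character 3: 1; Character 4: 1; Character 5: 1.
Total = 5.

5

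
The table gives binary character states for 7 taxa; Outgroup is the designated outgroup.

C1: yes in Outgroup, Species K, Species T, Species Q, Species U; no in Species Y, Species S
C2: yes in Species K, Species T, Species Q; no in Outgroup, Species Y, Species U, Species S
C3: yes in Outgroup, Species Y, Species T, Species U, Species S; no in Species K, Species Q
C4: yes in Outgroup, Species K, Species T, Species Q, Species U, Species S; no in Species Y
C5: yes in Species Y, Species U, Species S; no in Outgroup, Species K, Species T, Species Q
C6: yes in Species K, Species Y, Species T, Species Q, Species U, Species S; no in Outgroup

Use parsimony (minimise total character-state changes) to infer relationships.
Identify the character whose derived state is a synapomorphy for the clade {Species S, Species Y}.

Character polarity is set by the outgroup: the derived state is whichever differs from the outgroup's state, so for C1, C3, C4 the derived state is 'no', and for the remaining characters it is 'yes'.
Only Species S and Species Y show the derived state 'no' for C1, supporting them as a clade.
Only Species K, Species Q, and Species T show the derived state 'yes' for C2, supporting them as a clade.
Only Species K and Species Q show the derived state 'no' for C3, supporting them as a clade.
C4 (derived state 'no') is unique to Species Y (autapomorphy; uninformative for grouping).
C5: derived state 'yes' in Species S, Species U, and Species Y only — synapomorphy for {Species S, Species U, Species Y}.
All ingroup taxa share the derived state 'yes' for C6; it defines the ingroup but does not resolve relationships within it.
Most parsimonious ingroup topology: (((Species K,Species Q),Species T),((Species Y,Species S),Species U)).
The clade {Species S, Species Y} is supported by C1: its derived state 'no' occurs in exactly those taxa and in no other taxon (including the outgroup).

C1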